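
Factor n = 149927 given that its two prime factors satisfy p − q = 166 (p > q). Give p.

Since p = q + 166, we have 149927 = q(q + 166), so q² + 166q − 149927 = 0.
Discriminant: 166² + 4·149927 = 27556 + 599708 = 627264; √627264 = 792.
q = (−166 + 792)/2 = 313, and p = q + 166 = 479.
Check: 313 · 479 = 149927.

479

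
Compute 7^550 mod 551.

197

7^1 ≡ 7 (mod 551)
7^2 ≡ 7^2 = 49 ≡ 49 (mod 551)
7^4 ≡ 49^2 = 2401 ≡ 197 (mod 551)
7^8 ≡ 197^2 = 38809 ≡ 239 (mod 551)
7^16 ≡ 239^2 = 57121 ≡ 368 (mod 551)
7^32 ≡ 368^2 = 135424 ≡ 429 (mod 551)
7^64 ≡ 429^2 = 184041 ≡ 7 (mod 551)
7^128 ≡ 7^2 = 49 ≡ 49 (mod 551)
7^256 ≡ 49^2 = 2401 ≡ 197 (mod 551)
7^512 ≡ 197^2 = 38809 ≡ 239 (mod 551)
550 = 512 + 32 + 4 + 2 in binary powers of 2.
So 7^550 ≡ 239 · 429 · 197 · 49 ≡ 197 (mod 551).
Since 197 ≠ 1, base 7 is a Fermat witness: 551 is composite.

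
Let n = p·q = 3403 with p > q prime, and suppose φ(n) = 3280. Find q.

φ(n) = (p−1)(q−1) = n − (p+q) + 1, so p + q = 3403 − 3280 + 1 = 124.
p and q are the roots of t² − 124t + 3403 = 0.
Discriminant: 124² − 4·3403 = 15376 − 13612 = 1764; √1764 = 42.
q = (124 − 42)/2 = 41, p = (124 + 42)/2 = 83.
Check: 41 · 83 = 3403.

41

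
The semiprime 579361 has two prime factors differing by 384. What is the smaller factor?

Since p = q + 384, we have 579361 = q(q + 384), so q² + 384q − 579361 = 0.
Discriminant: 384² + 4·579361 = 147456 + 2317444 = 2464900; √2464900 = 1570.
q = (−384 + 1570)/2 = 593, and p = q + 384 = 977.
Check: 593 · 977 = 579361.

593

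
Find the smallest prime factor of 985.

5

985 is odd.
Digit sum 22, not divisible by 3.
Ends in 5: divisible by 5.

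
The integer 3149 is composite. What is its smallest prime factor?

47

3149 is odd.
Digit sum 17, not divisible by 3.
Ends in 9: not divisible by 5.
7: 3149 = 7·449 + 6
11: 3149 = 11·286 + 3
13: 3149 = 13·242 + 3
17: 3149 = 17·185 + 4
19: 3149 = 19·165 + 14
23: 3149 = 23·136 + 21
29: 3149 = 29·108 + 17
31: 3149 = 31·101 + 18
37: 3149 = 37·85 + 4
41: 3149 = 41·76 + 33
43: 3149 = 43·73 + 10
47: 3149 = 47·67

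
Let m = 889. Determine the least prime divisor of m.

7

889 is odd.
Digit sum 25, not divisible by 3.
Ends in 9: not divisible by 5.
7: 889 = 7·127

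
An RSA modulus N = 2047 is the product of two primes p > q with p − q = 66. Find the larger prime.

89

Since p = q + 66, we have 2047 = q(q + 66), so q² + 66q − 2047 = 0.
Discriminant: 66² + 4·2047 = 4356 + 8188 = 12544; √12544 = 112.
q = (−66 + 112)/2 = 23, and p = q + 66 = 89.
Check: 23 · 89 = 2047.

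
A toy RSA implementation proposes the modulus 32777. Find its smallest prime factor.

73

32777 is odd.
Digit sum 26, not divisible by 3.
Ends in 7: not divisible by 5.
7: 32777 = 7·4682 + 3
11: 32777 = 11·2979 + 8
13: 32777 = 13·2521 + 4
17: 32777 = 17·1928 + 1
19: 32777 = 19·1725 + 2
23: 32777 = 23·1425 + 2
29: 32777 = 29·1130 + 7
31: 32777 = 31·1057 + 10
37: 32777 = 37·885 + 32
41: 32777 = 41·799 + 18
43: 32777 = 43·762 + 11
47: 32777 = 47·697 + 18
53: 32777 = 53·618 + 23
59: 32777 = 59·555 + 32
61: 32777 = 61·537 + 20
67: 32777 = 67·489 + 14
71: 32777 = 71·461 + 46
73: 32777 = 73·449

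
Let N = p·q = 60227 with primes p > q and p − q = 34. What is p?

263

Since p = q + 34, we have 60227 = q(q + 34), so q² + 34q − 60227 = 0.
Discriminant: 34² + 4·60227 = 1156 + 240908 = 242064; √242064 = 492.
q = (−34 + 492)/2 = 229, and p = q + 34 = 263.
Check: 229 · 263 = 60227.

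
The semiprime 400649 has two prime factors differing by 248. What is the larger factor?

769

Since p = q + 248, we have 400649 = q(q + 248), so q² + 248q − 400649 = 0.
Discriminant: 248² + 4·400649 = 61504 + 1602596 = 1664100; √1664100 = 1290.
q = (−248 + 1290)/2 = 521, and p = q + 248 = 769.
Check: 521 · 769 = 400649.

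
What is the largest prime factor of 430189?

83

430189 = 71 · 6059
6059 = 73 · 83
83 is prime.
So 430189 = 71 · 73 · 83; the largest prime factor is 83.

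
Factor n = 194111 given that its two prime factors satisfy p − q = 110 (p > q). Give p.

499

Since p = q + 110, we have 194111 = q(q + 110), so q² + 110q − 194111 = 0.
Discriminant: 110² + 4·194111 = 12100 + 776444 = 788544; √788544 = 888.
q = (−110 + 888)/2 = 389, and p = q + 110 = 499.
Check: 389 · 499 = 194111.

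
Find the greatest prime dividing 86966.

67

86966 = 2 · 43483
43483 = 11 · 3953
3953 = 59 · 67
67 is prime.
So 86966 = 2 · 11 · 59 · 67; the largest prime factor is 67.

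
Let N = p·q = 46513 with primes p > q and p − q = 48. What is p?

Since p = q + 48, we have 46513 = q(q + 48), so q² + 48q − 46513 = 0.
Discriminant: 48² + 4·46513 = 2304 + 186052 = 188356; √188356 = 434.
q = (−48 + 434)/2 = 193, and p = q + 48 = 241.
Check: 193 · 241 = 46513.

241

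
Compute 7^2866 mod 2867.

1021

7^1 ≡ 7 (mod 2867)
7^2 ≡ 7^2 = 49 ≡ 49 (mod 2867)
7^4 ≡ 49^2 = 2401 ≡ 2401 (mod 2867)
7^8 ≡ 2401^2 = 5764801 ≡ 2131 (mod 2867)
7^16 ≡ 2131^2 = 4541161 ≡ 2700 (mod 2867)
7^32 ≡ 2700^2 = 7290000 ≡ 2086 (mod 2867)
7^64 ≡ 2086^2 = 4351396 ≡ 2157 (mod 2867)
7^128 ≡ 2157^2 = 4652649 ≡ 2375 (mod 2867)
7^256 ≡ 2375^2 = 5640625 ≡ 1236 (mod 2867)
7^512 ≡ 1236^2 = 1527696 ≡ 2452 (mod 2867)
7^1024 ≡ 2452^2 = 6012304 ≡ 205 (mod 2867)
7^2048 ≡ 205^2 = 42025 ≡ 1887 (mod 2867)
2866 = 2048 + 512 + 256 + 32 + 16 + 2 in binary powers of 2.
So 7^2866 ≡ 1887 · 2452 · 1236 · 2086 · 2700 · 49 ≡ 1021 (mod 2867).
Since 1021 ≠ 1, base 7 is a Fermat witness: 2867 is composite.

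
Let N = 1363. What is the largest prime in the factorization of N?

47

1363 = 29 · 47
47 is prime.
So 1363 = 29 · 47; the largest prime factor is 47.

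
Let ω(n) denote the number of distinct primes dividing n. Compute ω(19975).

3

19975 = 5^2 · 799
799 = 17 · 47
19975 = 5^2 · 17 · 47, which has 3 distinct prime factors.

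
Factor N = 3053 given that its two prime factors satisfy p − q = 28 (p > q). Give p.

Since p = q + 28, we have 3053 = q(q + 28), so q² + 28q − 3053 = 0.
Discriminant: 28² + 4·3053 = 784 + 12212 = 12996; √12996 = 114.
q = (−28 + 114)/2 = 43, and p = q + 28 = 71.
Check: 43 · 71 = 3053.

71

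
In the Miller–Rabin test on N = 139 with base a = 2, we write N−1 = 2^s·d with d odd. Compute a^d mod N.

139 − 1 = 138 = 2^1 · 69, so d = 69.
2^1 ≡ 2 (mod 139)
2^2 ≡ 2^2 = 4 ≡ 4 (mod 139)
2^4 ≡ 4^2 = 16 ≡ 16 (mod 139)
2^8 ≡ 16^2 = 256 ≡ 117 (mod 139)
2^16 ≡ 117^2 = 13689 ≡ 67 (mod 139)
2^32 ≡ 67^2 = 4489 ≡ 41 (mod 139)
2^64 ≡ 41^2 = 1681 ≡ 13 (mod 139)
69 = 64 + 4 + 1 in binary powers of 2.
So 2^69 ≡ 13 · 16 · 2 ≡ 138 (mod 139).
Since 2^d ≡ 138 (mod 139), base 2 does not prove 139 composite.

138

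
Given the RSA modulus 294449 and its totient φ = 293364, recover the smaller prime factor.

φ(n) = (p−1)(q−1) = n − (p+q) + 1, so p + q = 294449 − 293364 + 1 = 1086.
p and q are the roots of t² − 1086t + 294449 = 0.
Discriminant: 1086² − 4·294449 = 1179396 − 1177796 = 1600; √1600 = 40.
q = (1086 − 40)/2 = 523, p = (1086 + 40)/2 = 563.
Check: 523 · 563 = 294449.

523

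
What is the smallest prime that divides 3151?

23

3151 is odd.
Digit sum 10, not divisible by 3.
Ends in 1: not divisible by 5.
7: 3151 = 7·450 + 1
11: 3151 = 11·286 + 5
13: 3151 = 13·242 + 5
17: 3151 = 17·185 + 6
19: 3151 = 19·165 + 16
23: 3151 = 23·137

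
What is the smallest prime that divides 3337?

3337 is odd.
Digit sum 16, not divisible by 3.
Ends in 7: not divisible by 5.
7: 3337 = 7·476 + 5
11: 3337 = 11·303 + 4
13: 3337 = 13·256 + 9
17: 3337 = 17·196 + 5
19: 3337 = 19·175 + 12
23: 3337 = 23·145 + 2
29: 3337 = 29·115 + 2
31: 3337 = 31·107 + 20
37: 3337 = 37·90 + 7
41: 3337 = 41·81 + 16
43: 3337 = 43·77 + 26
47: 3337 = 47·71

47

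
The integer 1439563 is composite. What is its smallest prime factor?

1439563 is odd.
Digit sum 31, not divisible by 3.
Ends in 3: not divisible by 5.
7: 1439563 = 7·205651 + 6
11: 1439563 = 11·130869 + 4
13: 1439563 = 13·110735 + 8
17: 1439563 = 17·84680 + 3
19: 1439563 = 19·75766 + 9
23: 1439563 = 23·62589 + 16
29: 1439563 = 29·49640 + 3
31: 1439563 = 31·46437 + 16
37: 1439563 = 37·38907 + 4
41: 1439563 = 41·35111 + 12
43: 1439563 = 43·33478 + 9
47: 1439563 = 47·30629

47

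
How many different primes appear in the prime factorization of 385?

385 = 5 · 77
77 = 7 · 11
385 = 5 · 7 · 11, which has 3 distinct prime factors.

3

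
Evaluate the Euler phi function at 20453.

20160

Factor: 20453 = 113 · 181.
φ(20453) = (113−1) · (181−1) = 112 · 180 = 20160.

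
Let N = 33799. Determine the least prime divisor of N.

73

33799 is odd.
Digit sum 31, not divisible by 3.
Ends in 9: not divisible by 5.
7: 33799 = 7·4828 + 3
11: 33799 = 11·3072 + 7
13: 33799 = 13·2599 + 12
17: 33799 = 17·1988 + 3
19: 33799 = 19·1778 + 17
23: 33799 = 23·1469 + 12
29: 33799 = 29·1165 + 14
31: 33799 = 31·1090 + 9
37: 33799 = 37·913 + 18
41: 33799 = 41·824 + 15
43: 33799 = 43·786 + 1
47: 33799 = 47·719 + 6
53: 33799 = 53·637 + 38
59: 33799 = 59·572 + 51
61: 33799 = 61·554 + 5
67: 33799 = 67·504 + 31
71: 33799 = 71·476 + 3
73: 33799 = 73·463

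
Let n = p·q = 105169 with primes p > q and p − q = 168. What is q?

251

Since p = q + 168, we have 105169 = q(q + 168), so q² + 168q − 105169 = 0.
Discriminant: 168² + 4·105169 = 28224 + 420676 = 448900; √448900 = 670.
q = (−168 + 670)/2 = 251, and p = q + 168 = 419.
Check: 251 · 419 = 105169.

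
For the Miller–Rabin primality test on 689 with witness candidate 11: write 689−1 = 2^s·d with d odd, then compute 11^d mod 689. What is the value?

689 − 1 = 688 = 2^4 · 43, so d = 43.
11^1 ≡ 11 (mod 689)
11^2 ≡ 11^2 = 121 ≡ 121 (mod 689)
11^4 ≡ 121^2 = 14641 ≡ 172 (mod 689)
11^8 ≡ 172^2 = 29584 ≡ 646 (mod 689)
11^16 ≡ 646^2 = 417316 ≡ 471 (mod 689)
11^32 ≡ 471^2 = 221841 ≡ 672 (mod 689)
43 = 32 + 8 + 2 + 1 in binary powers of 2.
So 11^43 ≡ 672 · 646 · 121 · 11 ≡ 93 (mod 689).
Squaring chain: 93 → 381 → 471 → 672; never reaches −1, so base 11 is a Miller–Rabin witness that 689 is composite.

93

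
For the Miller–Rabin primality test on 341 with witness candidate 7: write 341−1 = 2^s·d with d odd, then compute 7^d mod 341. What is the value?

87

341 − 1 = 340 = 2^2 · 85, so d = 85.
7^1 ≡ 7 (mod 341)
7^2 ≡ 7^2 = 49 ≡ 49 (mod 341)
7^4 ≡ 49^2 = 2401 ≡ 14 (mod 341)
7^8 ≡ 14^2 = 196 ≡ 196 (mod 341)
7^16 ≡ 196^2 = 38416 ≡ 224 (mod 341)
7^32 ≡ 224^2 = 50176 ≡ 49 (mod 341)
7^64 ≡ 49^2 = 2401 ≡ 14 (mod 341)
85 = 64 + 16 + 4 + 1 in binary powers of 2.
So 7^85 ≡ 14 · 224 · 14 · 7 ≡ 87 (mod 341).
Squaring chain: 87 → 67; never reaches −1, so base 7 is a Miller–Rabin witness that 341 is composite.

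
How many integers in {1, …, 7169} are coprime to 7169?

Factor: 7169 = 67 · 107.
φ(7169) = (67−1) · (107−1) = 66 · 106 = 6996.

6996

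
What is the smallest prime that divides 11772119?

11772119 is odd.
Digit sum 29, not divisible by 3.
Ends in 9: not divisible by 5.
7: 11772119 = 7·1681731 + 2
11: 11772119 = 11·1070192 + 7
13: 11772119 = 13·905547 + 8
17: 11772119 = 17·692477 + 10
19: 11772119 = 19·619585 + 4
23: 11772119 = 23·511831 + 6
29: 11772119 = 29·405935 + 4
31: 11772119 = 31·379745 + 24
37: 11772119 = 37·318165 + 14
41: 11772119 = 41·287124 + 35
43: 11772119 = 43·273770 + 9
47: 11772119 = 47·250470 + 29
53: 11772119 = 53·222115 + 24
59: 11772119 = 59·199527 + 26
61: 11772119 = 61·192985 + 34
67: 11772119 = 67·175703 + 18
71: 11772119 = 71·165804 + 35
73: 11772119 = 73·161261 + 66
79: 11772119 = 79·149014 + 13
83: 11772119 = 83·141832 + 63
89: 11772119 = 89·132271

89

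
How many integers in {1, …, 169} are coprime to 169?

156

Factor: 169 = 13^2.
φ(169) = 13^1·(13−1) = 156.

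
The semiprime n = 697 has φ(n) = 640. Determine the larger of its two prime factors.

41

φ(n) = (p−1)(q−1) = n − (p+q) + 1, so p + q = 697 − 640 + 1 = 58.
p and q are the roots of t² − 58t + 697 = 0.
Discriminant: 58² − 4·697 = 3364 − 2788 = 576; √576 = 24.
q = (58 − 24)/2 = 17, p = (58 + 24)/2 = 41.
Check: 17 · 41 = 697.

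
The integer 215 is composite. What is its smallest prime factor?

215 is odd.
Digit sum 8, not divisible by 3.
Ends in 5: divisible by 5.

5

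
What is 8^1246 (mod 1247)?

8^1 ≡ 8 (mod 1247)
8^2 ≡ 8^2 = 64 ≡ 64 (mod 1247)
8^4 ≡ 64^2 = 4096 ≡ 355 (mod 1247)
8^8 ≡ 355^2 = 126025 ≡ 78 (mod 1247)
8^16 ≡ 78^2 = 6084 ≡ 1096 (mod 1247)
8^32 ≡ 1096^2 = 1201216 ≡ 355 (mod 1247)
8^64 ≡ 355^2 = 126025 ≡ 78 (mod 1247)
8^128 ≡ 78^2 = 6084 ≡ 1096 (mod 1247)
8^256 ≡ 1096^2 = 1201216 ≡ 355 (mod 1247)
8^512 ≡ 355^2 = 126025 ≡ 78 (mod 1247)
8^1024 ≡ 78^2 = 6084 ≡ 1096 (mod 1247)
1246 = 1024 + 128 + 64 + 16 + 8 + 4 + 2 in binary powers of 2.
So 8^1246 ≡ 1096 · 1096 · 78 · 1096 · 78 · 355 · 64 ≡ 173 (mod 1247).
Since 173 ≠ 1, base 8 is a Fermat witness: 1247 is composite.

173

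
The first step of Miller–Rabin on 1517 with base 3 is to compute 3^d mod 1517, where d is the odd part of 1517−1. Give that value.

1517 − 1 = 1516 = 2^2 · 379, so d = 379.
3^1 ≡ 3 (mod 1517)
3^2 ≡ 3^2 = 9 ≡ 9 (mod 1517)
3^4 ≡ 9^2 = 81 ≡ 81 (mod 1517)
3^8 ≡ 81^2 = 6561 ≡ 493 (mod 1517)
3^16 ≡ 493^2 = 243049 ≡ 329 (mod 1517)
3^32 ≡ 329^2 = 108241 ≡ 534 (mod 1517)
3^64 ≡ 534^2 = 285156 ≡ 1477 (mod 1517)
3^128 ≡ 1477^2 = 2181529 ≡ 83 (mod 1517)
3^256 ≡ 83^2 = 6889 ≡ 821 (mod 1517)
379 = 256 + 64 + 32 + 16 + 8 + 2 + 1 in binary powers of 2.
So 3^379 ≡ 821 · 1477 · 534 · 329 · 493 · 9 · 3 ≡ 1298 (mod 1517).
Squaring chain: 1298 → 934; never reaches −1, so base 3 is a Miller–Rabin witness that 1517 is composite.

1298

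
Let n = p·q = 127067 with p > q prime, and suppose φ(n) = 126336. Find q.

283

φ(n) = (p−1)(q−1) = n − (p+q) + 1, so p + q = 127067 − 126336 + 1 = 732.
p and q are the roots of t² − 732t + 127067 = 0.
Discriminant: 732² − 4·127067 = 535824 − 508268 = 27556; √27556 = 166.
q = (732 − 166)/2 = 283, p = (732 + 166)/2 = 449.
Check: 283 · 449 = 127067.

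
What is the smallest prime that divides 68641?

68641 is odd.
Digit sum 25, not divisible by 3.
Ends in 1: not divisible by 5.
7: 68641 = 7·9805 + 6
11: 68641 = 11·6240 + 1
13: 68641 = 13·5280 + 1
17: 68641 = 17·4037 + 12
19: 68641 = 19·3612 + 13
23: 68641 = 23·2984 + 9
29: 68641 = 29·2366 + 27
31: 68641 = 31·2214 + 7
37: 68641 = 37·1855 + 6
41: 68641 = 41·1674 + 7
43: 68641 = 43·1596 + 13
47: 68641 = 47·1460 + 21
53: 68641 = 53·1295 + 6
59: 68641 = 59·1163 + 24
61: 68641 = 61·1125 + 16
67: 68641 = 67·1024 + 33
71: 68641 = 71·966 + 55
73: 68641 = 73·940 + 21
79: 68641 = 79·868 + 69
83: 68641 = 83·827

83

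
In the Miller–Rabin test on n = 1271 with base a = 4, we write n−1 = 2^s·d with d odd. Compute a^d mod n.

1024

1271 − 1 = 1270 = 2^1 · 635, so d = 635.
4^1 ≡ 4 (mod 1271)
4^2 ≡ 4^2 = 16 ≡ 16 (mod 1271)
4^4 ≡ 16^2 = 256 ≡ 256 (mod 1271)
4^8 ≡ 256^2 = 65536 ≡ 715 (mod 1271)
4^16 ≡ 715^2 = 511225 ≡ 283 (mod 1271)
4^32 ≡ 283^2 = 80089 ≡ 16 (mod 1271)
4^64 ≡ 16^2 = 256 ≡ 256 (mod 1271)
4^128 ≡ 256^2 = 65536 ≡ 715 (mod 1271)
4^256 ≡ 715^2 = 511225 ≡ 283 (mod 1271)
4^512 ≡ 283^2 = 80089 ≡ 16 (mod 1271)
635 = 512 + 64 + 32 + 16 + 8 + 2 + 1 in binary powers of 2.
So 4^635 ≡ 16 · 256 · 16 · 283 · 715 · 16 · 4 ≡ 1024 (mod 1271).
Squaring chain: 1024; never reaches −1, so base 4 is a Miller–Rabin witness that 1271 is composite.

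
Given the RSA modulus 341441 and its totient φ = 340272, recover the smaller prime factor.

557

φ(n) = (p−1)(q−1) = n − (p+q) + 1, so p + q = 341441 − 340272 + 1 = 1170.
p and q are the roots of t² − 1170t + 341441 = 0.
Discriminant: 1170² − 4·341441 = 1368900 − 1365764 = 3136; √3136 = 56.
q = (1170 − 56)/2 = 557, p = (1170 + 56)/2 = 613.
Check: 557 · 613 = 341441.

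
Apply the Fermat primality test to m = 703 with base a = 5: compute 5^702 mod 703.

5^1 ≡ 5 (mod 703)
5^2 ≡ 5^2 = 25 ≡ 25 (mod 703)
5^4 ≡ 25^2 = 625 ≡ 625 (mod 703)
5^8 ≡ 625^2 = 390625 ≡ 460 (mod 703)
5^16 ≡ 460^2 = 211600 ≡ 700 (mod 703)
5^32 ≡ 700^2 = 490000 ≡ 9 (mod 703)
5^64 ≡ 9^2 = 81 ≡ 81 (mod 703)
5^128 ≡ 81^2 = 6561 ≡ 234 (mod 703)
5^256 ≡ 234^2 = 54756 ≡ 625 (mod 703)
5^512 ≡ 625^2 = 390625 ≡ 460 (mod 703)
702 = 512 + 128 + 32 + 16 + 8 + 4 + 2 in binary powers of 2.
So 5^702 ≡ 460 · 234 · 9 · 700 · 460 · 625 · 25 ≡ 628 (mod 703).
Since 628 ≠ 1, base 5 is a Fermat witness: 703 is composite.

628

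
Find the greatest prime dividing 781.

71

781 = 11 · 71
71 is prime.
So 781 = 11 · 71; the largest prime factor is 71.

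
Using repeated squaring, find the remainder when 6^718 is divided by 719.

1

6^1 ≡ 6 (mod 719)
6^2 ≡ 6^2 = 36 ≡ 36 (mod 719)
6^4 ≡ 36^2 = 1296 ≡ 577 (mod 719)
6^8 ≡ 577^2 = 332929 ≡ 32 (mod 719)
6^16 ≡ 32^2 = 1024 ≡ 305 (mod 719)
6^32 ≡ 305^2 = 93025 ≡ 274 (mod 719)
6^64 ≡ 274^2 = 75076 ≡ 300 (mod 719)
6^128 ≡ 300^2 = 90000 ≡ 125 (mod 719)
6^256 ≡ 125^2 = 15625 ≡ 526 (mod 719)
6^512 ≡ 526^2 = 276676 ≡ 580 (mod 719)
718 = 512 + 128 + 64 + 8 + 4 + 2 in binary powers of 2.
So 6^718 ≡ 580 · 125 · 300 · 32 · 577 · 36 ≡ 1 (mod 719).
Since the result is 1, base 6 gives no evidence that 719 is composite.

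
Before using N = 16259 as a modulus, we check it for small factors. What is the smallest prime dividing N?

16259 is odd.
Digit sum 23, not divisible by 3.
Ends in 9: not divisible by 5.
7: 16259 = 7·2322 + 5
11: 16259 = 11·1478 + 1
13: 16259 = 13·1250 + 9
17: 16259 = 17·956 + 7
19: 16259 = 19·855 + 14
23: 16259 = 23·706 + 21
29: 16259 = 29·560 + 19
31: 16259 = 31·524 + 15
37: 16259 = 37·439 + 16
41: 16259 = 41·396 + 23
43: 16259 = 43·378 + 5
47: 16259 = 47·345 + 44
53: 16259 = 53·306 + 41
59: 16259 = 59·275 + 34
61: 16259 = 61·266 + 33
67: 16259 = 67·242 + 45
71: 16259 = 71·229

71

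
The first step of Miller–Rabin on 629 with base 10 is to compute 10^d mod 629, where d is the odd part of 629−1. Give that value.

232

629 − 1 = 628 = 2^2 · 157, so d = 157.
10^1 ≡ 10 (mod 629)
10^2 ≡ 10^2 = 100 ≡ 100 (mod 629)
10^4 ≡ 100^2 = 10000 ≡ 565 (mod 629)
10^8 ≡ 565^2 = 319225 ≡ 322 (mod 629)
10^16 ≡ 322^2 = 103684 ≡ 528 (mod 629)
10^32 ≡ 528^2 = 278784 ≡ 137 (mod 629)
10^64 ≡ 137^2 = 18769 ≡ 528 (mod 629)
10^128 ≡ 528^2 = 278784 ≡ 137 (mod 629)
157 = 128 + 16 + 8 + 4 + 1 in binary powers of 2.
So 10^157 ≡ 137 · 528 · 322 · 565 · 10 ≡ 232 (mod 629).
Squaring chain: 232 → 359; never reaches −1, so base 10 is a Miller–Rabin witness that 629 is composite.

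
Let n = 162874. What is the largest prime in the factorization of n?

71

162874 = 2 · 81437
81437 = 31 · 2627
2627 = 37 · 71
71 is prime.
So 162874 = 2 · 31 · 37 · 71; the largest prime factor is 71.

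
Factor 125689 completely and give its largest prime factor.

79

125689 = 37 · 3397
3397 = 43 · 79
79 is prime.
So 125689 = 37 · 43 · 79; the largest prime factor is 79.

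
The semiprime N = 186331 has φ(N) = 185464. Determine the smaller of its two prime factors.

φ(n) = (p−1)(q−1) = n − (p+q) + 1, so p + q = 186331 − 185464 + 1 = 868.
p and q are the roots of t² − 868t + 186331 = 0.
Discriminant: 868² − 4·186331 = 753424 − 745324 = 8100; √8100 = 90.
q = (868 − 90)/2 = 389, p = (868 + 90)/2 = 479.
Check: 389 · 479 = 186331.

389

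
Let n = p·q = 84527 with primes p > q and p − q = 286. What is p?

467

Since p = q + 286, we have 84527 = q(q + 286), so q² + 286q − 84527 = 0.
Discriminant: 286² + 4·84527 = 81796 + 338108 = 419904; √419904 = 648.
q = (−286 + 648)/2 = 181, and p = q + 286 = 467.
Check: 181 · 467 = 84527.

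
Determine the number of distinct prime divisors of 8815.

8815 = 5 · 1763
1763 = 41 · 43
8815 = 5 · 41 · 43, which has 3 distinct prime factors.

3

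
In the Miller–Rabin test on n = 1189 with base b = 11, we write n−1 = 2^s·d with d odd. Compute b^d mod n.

1189 − 1 = 1188 = 2^2 · 297, so d = 297.
11^1 ≡ 11 (mod 1189)
11^2 ≡ 11^2 = 121 ≡ 121 (mod 1189)
11^4 ≡ 121^2 = 14641 ≡ 373 (mod 1189)
11^8 ≡ 373^2 = 139129 ≡ 16 (mod 1189)
11^16 ≡ 16^2 = 256 ≡ 256 (mod 1189)
11^32 ≡ 256^2 = 65536 ≡ 141 (mod 1189)
11^64 ≡ 141^2 = 19881 ≡ 857 (mod 1189)
11^128 ≡ 857^2 = 734449 ≡ 836 (mod 1189)
11^256 ≡ 836^2 = 698896 ≡ 953 (mod 1189)
297 = 256 + 32 + 8 + 1 in binary powers of 2.
So 11^297 ≡ 953 · 141 · 16 · 11 ≡ 438 (mod 1189).
Squaring chain: 438 → 415; never reaches −1, so base 11 is a Miller–Rabin witness that 1189 is composite.

438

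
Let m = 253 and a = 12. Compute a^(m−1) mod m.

232

12^1 ≡ 12 (mod 253)
12^2 ≡ 12^2 = 144 ≡ 144 (mod 253)
12^4 ≡ 144^2 = 20736 ≡ 243 (mod 253)
12^8 ≡ 243^2 = 59049 ≡ 100 (mod 253)
12^16 ≡ 100^2 = 10000 ≡ 133 (mod 253)
12^32 ≡ 133^2 = 17689 ≡ 232 (mod 253)
12^64 ≡ 232^2 = 53824 ≡ 188 (mod 253)
12^128 ≡ 188^2 = 35344 ≡ 177 (mod 253)
252 = 128 + 64 + 32 + 16 + 8 + 4 in binary powers of 2.
So 12^252 ≡ 177 · 188 · 232 · 133 · 100 · 243 ≡ 232 (mod 253).
Since 232 ≠ 1, base 12 is a Fermat witness: 253 is composite.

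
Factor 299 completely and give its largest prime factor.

23

299 = 13 · 23
23 is prime.
So 299 = 13 · 23; the largest prime factor is 23.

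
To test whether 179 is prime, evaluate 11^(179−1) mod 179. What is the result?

11^1 ≡ 11 (mod 179)
11^2 ≡ 11^2 = 121 ≡ 121 (mod 179)
11^4 ≡ 121^2 = 14641 ≡ 142 (mod 179)
11^8 ≡ 142^2 = 20164 ≡ 116 (mod 179)
11^16 ≡ 116^2 = 13456 ≡ 31 (mod 179)
11^32 ≡ 31^2 = 961 ≡ 66 (mod 179)
11^64 ≡ 66^2 = 4356 ≡ 60 (mod 179)
11^128 ≡ 60^2 = 3600 ≡ 20 (mod 179)
178 = 128 + 32 + 16 + 2 in binary powers of 2.
So 11^178 ≡ 20 · 66 · 31 · 121 ≡ 1 (mod 179).
Since the result is 1, base 11 gives no evidence that 179 is composite.

1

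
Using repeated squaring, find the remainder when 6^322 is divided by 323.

6^1 ≡ 6 (mod 323)
6^2 ≡ 6^2 = 36 ≡ 36 (mod 323)
6^4 ≡ 36^2 = 1296 ≡ 4 (mod 323)
6^8 ≡ 4^2 = 16 ≡ 16 (mod 323)
6^16 ≡ 16^2 = 256 ≡ 256 (mod 323)
6^32 ≡ 256^2 = 65536 ≡ 290 (mod 323)
6^64 ≡ 290^2 = 84100 ≡ 120 (mod 323)
6^128 ≡ 120^2 = 14400 ≡ 188 (mod 323)
6^256 ≡ 188^2 = 35344 ≡ 137 (mod 323)
322 = 256 + 64 + 2 in binary powers of 2.
So 6^322 ≡ 137 · 120 · 36 ≡ 104 (mod 323).
Since 104 ≠ 1, base 6 is a Fermat witness: 323 is composite.

104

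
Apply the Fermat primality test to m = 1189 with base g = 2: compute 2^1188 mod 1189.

297

2^1 ≡ 2 (mod 1189)
2^2 ≡ 2^2 = 4 ≡ 4 (mod 1189)
2^4 ≡ 4^2 = 16 ≡ 16 (mod 1189)
2^8 ≡ 16^2 = 256 ≡ 256 (mod 1189)
2^16 ≡ 256^2 = 65536 ≡ 141 (mod 1189)
2^32 ≡ 141^2 = 19881 ≡ 857 (mod 1189)
2^64 ≡ 857^2 = 734449 ≡ 836 (mod 1189)
2^128 ≡ 836^2 = 698896 ≡ 953 (mod 1189)
2^256 ≡ 953^2 = 908209 ≡ 1002 (mod 1189)
2^512 ≡ 1002^2 = 1004004 ≡ 488 (mod 1189)
2^1024 ≡ 488^2 = 238144 ≡ 344 (mod 1189)
1188 = 1024 + 128 + 32 + 4 in binary powers of 2.
So 2^1188 ≡ 344 · 953 · 857 · 16 ≡ 297 (mod 1189).
Since 297 ≠ 1, base 2 is a Fermat witness: 1189 is composite.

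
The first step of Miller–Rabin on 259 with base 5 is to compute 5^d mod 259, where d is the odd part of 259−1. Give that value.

259 − 1 = 258 = 2^1 · 129, so d = 129.
5^1 ≡ 5 (mod 259)
5^2 ≡ 5^2 = 25 ≡ 25 (mod 259)
5^4 ≡ 25^2 = 625 ≡ 107 (mod 259)
5^8 ≡ 107^2 = 11449 ≡ 53 (mod 259)
5^16 ≡ 53^2 = 2809 ≡ 219 (mod 259)
5^32 ≡ 219^2 = 47961 ≡ 46 (mod 259)
5^64 ≡ 46^2 = 2116 ≡ 44 (mod 259)
5^128 ≡ 44^2 = 1936 ≡ 123 (mod 259)
129 = 128 + 1 in binary powers of 2.
So 5^129 ≡ 123 · 5 ≡ 97 (mod 259).
Squaring chain: 97; never reaches −1, so base 5 is a Miller–Rabin witness that 259 is composite.

97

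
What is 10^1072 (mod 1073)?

750

10^1 ≡ 10 (mod 1073)
10^2 ≡ 10^2 = 100 ≡ 100 (mod 1073)
10^4 ≡ 100^2 = 10000 ≡ 343 (mod 1073)
10^8 ≡ 343^2 = 117649 ≡ 692 (mod 1073)
10^16 ≡ 692^2 = 478864 ≡ 306 (mod 1073)
10^32 ≡ 306^2 = 93636 ≡ 285 (mod 1073)
10^64 ≡ 285^2 = 81225 ≡ 750 (mod 1073)
10^128 ≡ 750^2 = 562500 ≡ 248 (mod 1073)
10^256 ≡ 248^2 = 61504 ≡ 343 (mod 1073)
10^512 ≡ 343^2 = 117649 ≡ 692 (mod 1073)
10^1024 ≡ 692^2 = 478864 ≡ 306 (mod 1073)
1072 = 1024 + 32 + 16 in binary powers of 2.
So 10^1072 ≡ 306 · 285 · 306 ≡ 750 (mod 1073).
Since 750 ≠ 1, base 10 is a Fermat witness: 1073 is composite.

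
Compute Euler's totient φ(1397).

1260

Factor: 1397 = 11 · 127.
φ(1397) = (11−1) · (127−1) = 10 · 126 = 1260.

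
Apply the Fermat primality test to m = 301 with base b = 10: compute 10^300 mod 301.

10^1 ≡ 10 (mod 301)
10^2 ≡ 10^2 = 100 ≡ 100 (mod 301)
10^4 ≡ 100^2 = 10000 ≡ 67 (mod 301)
10^8 ≡ 67^2 = 4489 ≡ 275 (mod 301)
10^16 ≡ 275^2 = 75625 ≡ 74 (mod 301)
10^32 ≡ 74^2 = 5476 ≡ 58 (mod 301)
10^64 ≡ 58^2 = 3364 ≡ 53 (mod 301)
10^128 ≡ 53^2 = 2809 ≡ 100 (mod 301)
10^256 ≡ 100^2 = 10000 ≡ 67 (mod 301)
300 = 256 + 32 + 8 + 4 in binary powers of 2.
So 10^300 ≡ 67 · 58 · 275 · 67 ≡ 78 (mod 301).
Since 78 ≠ 1, base 10 is a Fermat witness: 301 is composite.

78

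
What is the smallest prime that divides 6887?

71

6887 is odd.
Digit sum 29, not divisible by 3.
Ends in 7: not divisible by 5.
7: 6887 = 7·983 + 6
11: 6887 = 11·626 + 1
13: 6887 = 13·529 + 10
17: 6887 = 17·405 + 2
19: 6887 = 19·362 + 9
23: 6887 = 23·299 + 10
29: 6887 = 29·237 + 14
31: 6887 = 31·222 + 5
37: 6887 = 37·186 + 5
41: 6887 = 41·167 + 40
43: 6887 = 43·160 + 7
47: 6887 = 47·146 + 25
53: 6887 = 53·129 + 50
59: 6887 = 59·116 + 43
61: 6887 = 61·112 + 55
67: 6887 = 67·102 + 53
71: 6887 = 71·97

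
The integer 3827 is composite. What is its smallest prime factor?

43

3827 is odd.
Digit sum 20, not divisible by 3.
Ends in 7: not divisible by 5.
7: 3827 = 7·546 + 5
11: 3827 = 11·347 + 10
13: 3827 = 13·294 + 5
17: 3827 = 17·225 + 2
19: 3827 = 19·201 + 8
23: 3827 = 23·166 + 9
29: 3827 = 29·131 + 28
31: 3827 = 31·123 + 14
37: 3827 = 37·103 + 16
41: 3827 = 41·93 + 14
43: 3827 = 43·89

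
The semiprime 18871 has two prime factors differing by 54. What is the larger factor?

Since p = q + 54, we have 18871 = q(q + 54), so q² + 54q − 18871 = 0.
Discriminant: 54² + 4·18871 = 2916 + 75484 = 78400; √78400 = 280.
q = (−54 + 280)/2 = 113, and p = q + 54 = 167.
Check: 113 · 167 = 18871.

167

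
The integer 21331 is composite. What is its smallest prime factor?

83

21331 is odd.
Digit sum 10, not divisible by 3.
Ends in 1: not divisible by 5.
7: 21331 = 7·3047 + 2
11: 21331 = 11·1939 + 2
13: 21331 = 13·1640 + 11
17: 21331 = 17·1254 + 13
19: 21331 = 19·1122 + 13
23: 21331 = 23·927 + 10
29: 21331 = 29·735 + 16
31: 21331 = 31·688 + 3
37: 21331 = 37·576 + 19
41: 21331 = 41·520 + 11
43: 21331 = 43·496 + 3
47: 21331 = 47·453 + 40
53: 21331 = 53·402 + 25
59: 21331 = 59·361 + 32
61: 21331 = 61·349 + 42
67: 21331 = 67·318 + 25
71: 21331 = 71·300 + 31
73: 21331 = 73·292 + 15
79: 21331 = 79·270 + 1
83: 21331 = 83·257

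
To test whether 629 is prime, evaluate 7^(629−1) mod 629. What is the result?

293

7^1 ≡ 7 (mod 629)
7^2 ≡ 7^2 = 49 ≡ 49 (mod 629)
7^4 ≡ 49^2 = 2401 ≡ 514 (mod 629)
7^8 ≡ 514^2 = 264196 ≡ 16 (mod 629)
7^16 ≡ 16^2 = 256 ≡ 256 (mod 629)
7^32 ≡ 256^2 = 65536 ≡ 120 (mod 629)
7^64 ≡ 120^2 = 14400 ≡ 562 (mod 629)
7^128 ≡ 562^2 = 315844 ≡ 86 (mod 629)
7^256 ≡ 86^2 = 7396 ≡ 477 (mod 629)
7^512 ≡ 477^2 = 227529 ≡ 460 (mod 629)
628 = 512 + 64 + 32 + 16 + 4 in binary powers of 2.
So 7^628 ≡ 460 · 562 · 120 · 256 · 514 ≡ 293 (mod 629).
Since 293 ≠ 1, base 7 is a Fermat witness: 629 is composite.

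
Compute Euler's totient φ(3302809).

3234816

Factor: 3302809 = 109 · 157 · 193.
φ(3302809) = (109−1) · (157−1) · (193−1) = 108 · 156 · 192 = 3234816.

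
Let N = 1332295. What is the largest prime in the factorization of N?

97

1332295 = 5 · 266459
266459 = 41 · 6499
6499 = 67 · 97
97 is prime.
So 1332295 = 5 · 41 · 67 · 97; the largest prime factor is 97.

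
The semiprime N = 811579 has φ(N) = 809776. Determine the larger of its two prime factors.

φ(n) = (p−1)(q−1) = n − (p+q) + 1, so p + q = 811579 − 809776 + 1 = 1804.
p and q are the roots of t² − 1804t + 811579 = 0.
Discriminant: 1804² − 4·811579 = 3254416 − 3246316 = 8100; √8100 = 90.
q = (1804 − 90)/2 = 857, p = (1804 + 90)/2 = 947.
Check: 857 · 947 = 811579.

947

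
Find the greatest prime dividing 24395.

24395 = 5 · 4879
4879 = 7 · 697
697 = 17 · 41
41 is prime.
So 24395 = 5 · 7 · 17 · 41; the largest prime factor is 41.

41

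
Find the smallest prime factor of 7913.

7913 is odd.
Digit sum 20, not divisible by 3.
Ends in 3: not divisible by 5.
7: 7913 = 7·1130 + 3
11: 7913 = 11·719 + 4
13: 7913 = 13·608 + 9
17: 7913 = 17·465 + 8
19: 7913 = 19·416 + 9
23: 7913 = 23·344 + 1
29: 7913 = 29·272 + 25
31: 7913 = 31·255 + 8
37: 7913 = 37·213 + 32
41: 7913 = 41·193

41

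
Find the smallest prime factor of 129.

129 is odd.
Digit sum 12, divisible by 3.

3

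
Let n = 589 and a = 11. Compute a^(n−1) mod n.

343

11^1 ≡ 11 (mod 589)
11^2 ≡ 11^2 = 121 ≡ 121 (mod 589)
11^4 ≡ 121^2 = 14641 ≡ 505 (mod 589)
11^8 ≡ 505^2 = 255025 ≡ 577 (mod 589)
11^16 ≡ 577^2 = 332929 ≡ 144 (mod 589)
11^32 ≡ 144^2 = 20736 ≡ 121 (mod 589)
11^64 ≡ 121^2 = 14641 ≡ 505 (mod 589)
11^128 ≡ 505^2 = 255025 ≡ 577 (mod 589)
11^256 ≡ 577^2 = 332929 ≡ 144 (mod 589)
11^512 ≡ 144^2 = 20736 ≡ 121 (mod 589)
588 = 512 + 64 + 8 + 4 in binary powers of 2.
So 11^588 ≡ 121 · 505 · 577 · 505 ≡ 343 (mod 589).
Since 343 ≠ 1, base 11 is a Fermat witness: 589 is composite.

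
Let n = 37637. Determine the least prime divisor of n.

61

37637 is odd.
Digit sum 26, not divisible by 3.
Ends in 7: not divisible by 5.
7: 37637 = 7·5376 + 5
11: 37637 = 11·3421 + 6
13: 37637 = 13·2895 + 2
17: 37637 = 17·2213 + 16
19: 37637 = 19·1980 + 17
23: 37637 = 23·1636 + 9
29: 37637 = 29·1297 + 24
31: 37637 = 31·1214 + 3
37: 37637 = 37·1017 + 8
41: 37637 = 41·917 + 40
43: 37637 = 43·875 + 12
47: 37637 = 47·800 + 37
53: 37637 = 53·710 + 7
59: 37637 = 59·637 + 54
61: 37637 = 61·617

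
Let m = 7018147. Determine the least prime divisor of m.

7018147 is odd.
Digit sum 28, not divisible by 3.
Ends in 7: not divisible by 5.
7: 7018147 = 7·1002592 + 3
11: 7018147 = 11·638013 + 4
13: 7018147 = 13·539857 + 6
17: 7018147 = 17·412832 + 3
19: 7018147 = 19·369376 + 3
23: 7018147 = 23·305136 + 19
29: 7018147 = 29·242005 + 2
31: 7018147 = 31·226391 + 26
37: 7018147 = 37·189679 + 24
41: 7018147 = 41·171174 + 13
43: 7018147 = 43·163212 + 31
47: 7018147 = 47·149322 + 13
53: 7018147 = 53·132417 + 46
59: 7018147 = 59·118951 + 38
61: 7018147 = 61·115051 + 36
67: 7018147 = 67·104748 + 31
71: 7018147 = 71·98847 + 10
73: 7018147 = 73·96139

73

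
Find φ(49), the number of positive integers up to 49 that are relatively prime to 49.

42

Factor: 49 = 7^2.
φ(49) = 7^1·(7−1) = 42.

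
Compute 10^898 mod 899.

71

10^1 ≡ 10 (mod 899)
10^2 ≡ 10^2 = 100 ≡ 100 (mod 899)
10^4 ≡ 100^2 = 10000 ≡ 111 (mod 899)
10^8 ≡ 111^2 = 12321 ≡ 634 (mod 899)
10^16 ≡ 634^2 = 401956 ≡ 103 (mod 899)
10^32 ≡ 103^2 = 10609 ≡ 720 (mod 899)
10^64 ≡ 720^2 = 518400 ≡ 576 (mod 899)
10^128 ≡ 576^2 = 331776 ≡ 45 (mod 899)
10^256 ≡ 45^2 = 2025 ≡ 227 (mod 899)
10^512 ≡ 227^2 = 51529 ≡ 286 (mod 899)
898 = 512 + 256 + 128 + 2 in binary powers of 2.
So 10^898 ≡ 286 · 227 · 45 · 100 ≡ 71 (mod 899).
Since 71 ≠ 1, base 10 is a Fermat witness: 899 is composite.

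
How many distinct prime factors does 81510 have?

81510 = 2 · 40755
40755 = 3 · 13585
13585 = 5 · 2717
2717 = 11 · 247
247 = 13 · 19
81510 = 2 · 3 · 5 · 11 · 13 · 19, which has 6 distinct prime factors.

6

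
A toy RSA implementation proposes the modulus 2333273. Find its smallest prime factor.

59

2333273 is odd.
Digit sum 23, not divisible by 3.
Ends in 3: not divisible by 5.
7: 2333273 = 7·333324 + 5
11: 2333273 = 11·212115 + 8
13: 2333273 = 13·179482 + 7
17: 2333273 = 17·137251 + 6
19: 2333273 = 19·122803 + 16
23: 2333273 = 23·101446 + 15
29: 2333273 = 29·80457 + 20
31: 2333273 = 31·75266 + 27
37: 2333273 = 37·63061 + 16
41: 2333273 = 41·56909 + 4
43: 2333273 = 43·54262 + 7
47: 2333273 = 47·49644 + 5
53: 2333273 = 53·44024 + 1
59: 2333273 = 59·39547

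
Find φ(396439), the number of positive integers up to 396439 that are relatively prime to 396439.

Factor: 396439 = 61 · 67 · 97.
φ(396439) = (61−1) · (67−1) · (97−1) = 60 · 66 · 96 = 380160.

380160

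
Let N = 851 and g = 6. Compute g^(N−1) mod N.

6^1 ≡ 6 (mod 851)
6^2 ≡ 6^2 = 36 ≡ 36 (mod 851)
6^4 ≡ 36^2 = 1296 ≡ 445 (mod 851)
6^8 ≡ 445^2 = 198025 ≡ 593 (mod 851)
6^16 ≡ 593^2 = 351649 ≡ 186 (mod 851)
6^32 ≡ 186^2 = 34596 ≡ 556 (mod 851)
6^64 ≡ 556^2 = 309136 ≡ 223 (mod 851)
6^128 ≡ 223^2 = 49729 ≡ 371 (mod 851)
6^256 ≡ 371^2 = 137641 ≡ 630 (mod 851)
6^512 ≡ 630^2 = 396900 ≡ 334 (mod 851)
850 = 512 + 256 + 64 + 16 + 2 in binary powers of 2.
So 6^850 ≡ 334 · 630 · 223 · 186 · 36 ≡ 147 (mod 851).
Since 147 ≠ 1, base 6 is a Fermat witness: 851 is composite.

147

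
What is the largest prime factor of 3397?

3397 = 43 · 79
79 is prime.
So 3397 = 43 · 79; the largest prime factor is 79.

79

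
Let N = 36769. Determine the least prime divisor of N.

83

36769 is odd.
Digit sum 31, not divisible by 3.
Ends in 9: not divisible by 5.
7: 36769 = 7·5252 + 5
11: 36769 = 11·3342 + 7
13: 36769 = 13·2828 + 5
17: 36769 = 17·2162 + 15
19: 36769 = 19·1935 + 4
23: 36769 = 23·1598 + 15
29: 36769 = 29·1267 + 26
31: 36769 = 31·1186 + 3
37: 36769 = 37·993 + 28
41: 36769 = 41·896 + 33
43: 36769 = 43·855 + 4
47: 36769 = 47·782 + 15
53: 36769 = 53·693 + 40
59: 36769 = 59·623 + 12
61: 36769 = 61·602 + 47
67: 36769 = 67·548 + 53
71: 36769 = 71·517 + 62
73: 36769 = 73·503 + 50
79: 36769 = 79·465 + 34
83: 36769 = 83·443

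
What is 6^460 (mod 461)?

1

6^1 ≡ 6 (mod 461)
6^2 ≡ 6^2 = 36 ≡ 36 (mod 461)
6^4 ≡ 36^2 = 1296 ≡ 374 (mod 461)
6^8 ≡ 374^2 = 139876 ≡ 193 (mod 461)
6^16 ≡ 193^2 = 37249 ≡ 369 (mod 461)
6^32 ≡ 369^2 = 136161 ≡ 166 (mod 461)
6^64 ≡ 166^2 = 27556 ≡ 357 (mod 461)
6^128 ≡ 357^2 = 127449 ≡ 213 (mod 461)
6^256 ≡ 213^2 = 45369 ≡ 191 (mod 461)
460 = 256 + 128 + 64 + 8 + 4 in binary powers of 2.
So 6^460 ≡ 191 · 213 · 357 · 193 · 374 ≡ 1 (mod 461).
Since the result is 1, base 6 gives no evidence that 461 is composite.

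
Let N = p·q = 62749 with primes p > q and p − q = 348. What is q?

131

Since p = q + 348, we have 62749 = q(q + 348), so q² + 348q − 62749 = 0.
Discriminant: 348² + 4·62749 = 121104 + 250996 = 372100; √372100 = 610.
q = (−348 + 610)/2 = 131, and p = q + 348 = 479.
Check: 131 · 479 = 62749.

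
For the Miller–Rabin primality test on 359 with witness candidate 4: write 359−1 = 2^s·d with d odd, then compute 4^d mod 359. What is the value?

1

359 − 1 = 358 = 2^1 · 179, so d = 179.
4^1 ≡ 4 (mod 359)
4^2 ≡ 4^2 = 16 ≡ 16 (mod 359)
4^4 ≡ 16^2 = 256 ≡ 256 (mod 359)
4^8 ≡ 256^2 = 65536 ≡ 198 (mod 359)
4^16 ≡ 198^2 = 39204 ≡ 73 (mod 359)
4^32 ≡ 73^2 = 5329 ≡ 303 (mod 359)
4^64 ≡ 303^2 = 91809 ≡ 264 (mod 359)
4^128 ≡ 264^2 = 69696 ≡ 50 (mod 359)
179 = 128 + 32 + 16 + 2 + 1 in binary powers of 2.
So 4^179 ≡ 50 · 303 · 73 · 16 · 4 ≡ 1 (mod 359).
Since 4^d ≡ 1 (mod 359), base 4 does not prove 359 composite.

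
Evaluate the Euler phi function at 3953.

Factor: 3953 = 59 · 67.
φ(3953) = (59−1) · (67−1) = 58 · 66 = 3828.

3828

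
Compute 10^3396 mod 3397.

10^1 ≡ 10 (mod 3397)
10^2 ≡ 10^2 = 100 ≡ 100 (mod 3397)
10^4 ≡ 100^2 = 10000 ≡ 3206 (mod 3397)
10^8 ≡ 3206^2 = 10278436 ≡ 2511 (mod 3397)
10^16 ≡ 2511^2 = 6305121 ≡ 289 (mod 3397)
10^32 ≡ 289^2 = 83521 ≡ 1993 (mod 3397)
10^64 ≡ 1993^2 = 3972049 ≡ 956 (mod 3397)
10^128 ≡ 956^2 = 913936 ≡ 143 (mod 3397)
10^256 ≡ 143^2 = 20449 ≡ 67 (mod 3397)
10^512 ≡ 67^2 = 4489 ≡ 1092 (mod 3397)
10^1024 ≡ 1092^2 = 1192464 ≡ 117 (mod 3397)
10^2048 ≡ 117^2 = 13689 ≡ 101 (mod 3397)
3396 = 2048 + 1024 + 256 + 64 + 4 in binary powers of 2.
So 10^3396 ≡ 101 · 117 · 67 · 956 · 3206 ≡ 3370 (mod 3397).
Since 3370 ≠ 1, base 10 is a Fermat witness: 3397 is composite.

3370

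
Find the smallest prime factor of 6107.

31

6107 is odd.
Digit sum 14, not divisible by 3.
Ends in 7: not divisible by 5.
7: 6107 = 7·872 + 3
11: 6107 = 11·555 + 2
13: 6107 = 13·469 + 10
17: 6107 = 17·359 + 4
19: 6107 = 19·321 + 8
23: 6107 = 23·265 + 12
29: 6107 = 29·210 + 17
31: 6107 = 31·197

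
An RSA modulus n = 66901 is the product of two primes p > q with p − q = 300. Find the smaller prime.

Since p = q + 300, we have 66901 = q(q + 300), so q² + 300q − 66901 = 0.
Discriminant: 300² + 4·66901 = 90000 + 267604 = 357604; √357604 = 598.
q = (−300 + 598)/2 = 149, and p = q + 300 = 449.
Check: 149 · 449 = 66901.

149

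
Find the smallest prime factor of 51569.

51569 is odd.
Digit sum 26, not divisible by 3.
Ends in 9: not divisible by 5.
7: 51569 = 7·7367

7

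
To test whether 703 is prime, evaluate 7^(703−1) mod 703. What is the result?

7^1 ≡ 7 (mod 703)
7^2 ≡ 7^2 = 49 ≡ 49 (mod 703)
7^4 ≡ 49^2 = 2401 ≡ 292 (mod 703)
7^8 ≡ 292^2 = 85264 ≡ 201 (mod 703)
7^16 ≡ 201^2 = 40401 ≡ 330 (mod 703)
7^32 ≡ 330^2 = 108900 ≡ 638 (mod 703)
7^64 ≡ 638^2 = 407044 ≡ 7 (mod 703)
7^128 ≡ 7^2 = 49 ≡ 49 (mod 703)
7^256 ≡ 49^2 = 2401 ≡ 292 (mod 703)
7^512 ≡ 292^2 = 85264 ≡ 201 (mod 703)
702 = 512 + 128 + 32 + 16 + 8 + 4 + 2 in binary powers of 2.
So 7^702 ≡ 201 · 49 · 638 · 330 · 201 · 292 · 49 ≡ 1 (mod 703).
Since the result is 1, base 7 gives no evidence that 703 is composite.

1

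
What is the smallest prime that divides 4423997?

59

4423997 is odd.
Digit sum 38, not divisible by 3.
Ends in 7: not divisible by 5.
7: 4423997 = 7·631999 + 4
11: 4423997 = 11·402181 + 6
13: 4423997 = 13·340307 + 6
17: 4423997 = 17·260235 + 2
19: 4423997 = 19·232841 + 18
23: 4423997 = 23·192347 + 16
29: 4423997 = 29·152551 + 18
31: 4423997 = 31·142709 + 18
37: 4423997 = 37·119567 + 18
41: 4423997 = 41·107902 + 15
43: 4423997 = 43·102883 + 28
47: 4423997 = 47·94127 + 28
53: 4423997 = 53·83471 + 34
59: 4423997 = 59·74983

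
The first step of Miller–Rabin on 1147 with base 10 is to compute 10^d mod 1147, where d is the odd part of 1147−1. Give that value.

1147 − 1 = 1146 = 2^1 · 573, so d = 573.
10^1 ≡ 10 (mod 1147)
10^2 ≡ 10^2 = 100 ≡ 100 (mod 1147)
10^4 ≡ 100^2 = 10000 ≡ 824 (mod 1147)
10^8 ≡ 824^2 = 678976 ≡ 1099 (mod 1147)
10^16 ≡ 1099^2 = 1207801 ≡ 10 (mod 1147)
10^32 ≡ 10^2 = 100 ≡ 100 (mod 1147)
10^64 ≡ 100^2 = 10000 ≡ 824 (mod 1147)
10^128 ≡ 824^2 = 678976 ≡ 1099 (mod 1147)
10^256 ≡ 1099^2 = 1207801 ≡ 10 (mod 1147)
10^512 ≡ 10^2 = 100 ≡ 100 (mod 1147)
573 = 512 + 32 + 16 + 8 + 4 + 1 in binary powers of 2.
So 10^573 ≡ 100 · 100 · 10 · 1099 · 824 · 10 ≡ 1000 (mod 1147).
Squaring chain: 1000; never reaches −1, so base 10 is a Miller–Rabin witness that 1147 is composite.

1000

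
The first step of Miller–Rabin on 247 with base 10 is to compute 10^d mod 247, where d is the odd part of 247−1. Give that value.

247 − 1 = 246 = 2^1 · 123, so d = 123.
10^1 ≡ 10 (mod 247)
10^2 ≡ 10^2 = 100 ≡ 100 (mod 247)
10^4 ≡ 100^2 = 10000 ≡ 120 (mod 247)
10^8 ≡ 120^2 = 14400 ≡ 74 (mod 247)
10^16 ≡ 74^2 = 5476 ≡ 42 (mod 247)
10^32 ≡ 42^2 = 1764 ≡ 35 (mod 247)
10^64 ≡ 35^2 = 1225 ≡ 237 (mod 247)
123 = 64 + 32 + 16 + 8 + 2 + 1 in binary powers of 2.
So 10^123 ≡ 237 · 35 · 42 · 74 · 100 · 10 ≡ 103 (mod 247).
Squaring chain: 103; never reaches −1, so base 10 is a Miller–Rabin witness that 247 is composite.

103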